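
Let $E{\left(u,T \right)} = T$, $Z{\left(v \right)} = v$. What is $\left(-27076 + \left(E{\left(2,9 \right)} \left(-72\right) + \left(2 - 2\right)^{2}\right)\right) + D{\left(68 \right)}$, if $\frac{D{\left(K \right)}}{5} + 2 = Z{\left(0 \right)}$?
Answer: $-27734$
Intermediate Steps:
$D{\left(K \right)} = -10$ ($D{\left(K \right)} = -10 + 5 \cdot 0 = -10 + 0 = -10$)
$\left(-27076 + \left(E{\left(2,9 \right)} \left(-72\right) + \left(2 - 2\right)^{2}\right)\right) + D{\left(68 \right)} = \left(-27076 + \left(9 \left(-72\right) + \left(2 - 2\right)^{2}\right)\right) - 10 = \left(-27076 - \left(648 - 0^{2}\right)\right) - 10 = \left(-27076 + \left(-648 + 0\right)\right) - 10 = \left(-27076 - 648\right) - 10 = -27724 - 10 = -27734$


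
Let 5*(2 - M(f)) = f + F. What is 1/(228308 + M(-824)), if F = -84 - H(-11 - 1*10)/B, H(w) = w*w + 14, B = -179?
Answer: 895/204499527 ≈ 4.3765e-6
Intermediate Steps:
H(w) = 14 + w² (H(w) = w² + 14 = 14 + w²)
F = -14581/179 (F = -84 - (14 + (-11 - 1*10)²)/(-179) = -84 - (14 + (-11 - 10)²)*(-1)/179 = -84 - (14 + (-21)²)*(-1)/179 = -84 - (14 + 441)*(-1)/179 = -84 - 455*(-1)/179 = -84 - 1*(-455/179) = -84 + 455/179 = -14581/179 ≈ -81.458)
M(f) = 16371/895 - f/5 (M(f) = 2 - (f - 14581/179)/5 = 2 - (-14581/179 + f)/5 = 2 + (14581/895 - f/5) = 16371/895 - f/5)
1/(228308 + M(-824)) = 1/(228308 + (16371/895 - ⅕*(-824))) = 1/(228308 + (16371/895 + 824/5)) = 1/(228308 + 163867/895) = 1/(204499527/895) = 895/204499527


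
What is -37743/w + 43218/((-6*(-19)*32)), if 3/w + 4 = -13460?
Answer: 102989482275/608 ≈ 1.6939e+8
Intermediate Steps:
w = -1/4488 (w = 3/(-4 - 13460) = 3/(-13464) = 3*(-1/13464) = -1/4488 ≈ -0.00022282)
-37743/w + 43218/((-6*(-19)*32)) = -37743/(-1/4488) + 43218/((-6*(-19)*32)) = -37743*(-4488) + 43218/((114*32)) = 169390584 + 43218/3648 = 169390584 + 43218*(1/3648) = 169390584 + 7203/608 = 102989482275/608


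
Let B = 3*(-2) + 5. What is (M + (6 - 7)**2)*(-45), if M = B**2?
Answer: -90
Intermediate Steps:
B = -1 (B = -6 + 5 = -1)
M = 1 (M = (-1)**2 = 1)
(M + (6 - 7)**2)*(-45) = (1 + (6 - 7)**2)*(-45) = (1 + (-1)**2)*(-45) = (1 + 1)*(-45) = 2*(-45) = -90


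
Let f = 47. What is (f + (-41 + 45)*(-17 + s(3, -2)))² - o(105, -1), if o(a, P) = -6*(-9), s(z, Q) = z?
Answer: 27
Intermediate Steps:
o(a, P) = 54
(f + (-41 + 45)*(-17 + s(3, -2)))² - o(105, -1) = (47 + (-41 + 45)*(-17 + 3))² - 1*54 = (47 + 4*(-14))² - 54 = (47 - 56)² - 54 = (-9)² - 54 = 81 - 54 = 27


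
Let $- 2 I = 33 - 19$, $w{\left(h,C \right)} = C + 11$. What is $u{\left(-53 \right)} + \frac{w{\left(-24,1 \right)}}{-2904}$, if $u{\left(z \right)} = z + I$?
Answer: $- \frac{14521}{242} \approx -60.004$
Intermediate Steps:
$w{\left(h,C \right)} = 11 + C$
$I = -7$ ($I = - \frac{33 - 19}{2} = \left(- \frac{1}{2}\right) 14 = -7$)
$u{\left(z \right)} = -7 + z$ ($u{\left(z \right)} = z - 7 = -7 + z$)
$u{\left(-53 \right)} + \frac{w{\left(-24,1 \right)}}{-2904} = \left(-7 - 53\right) + \frac{11 + 1}{-2904} = -60 + 12 \left(- \frac{1}{2904}\right) = -60 - \frac{1}{242} = - \frac{14521}{242}$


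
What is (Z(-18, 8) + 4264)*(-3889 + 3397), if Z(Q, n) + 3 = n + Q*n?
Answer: -2029500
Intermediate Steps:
Z(Q, n) = -3 + n + Q*n (Z(Q, n) = -3 + (n + Q*n) = -3 + n + Q*n)
(Z(-18, 8) + 4264)*(-3889 + 3397) = ((-3 + 8 - 18*8) + 4264)*(-3889 + 3397) = ((-3 + 8 - 144) + 4264)*(-492) = (-139 + 4264)*(-492) = 4125*(-492) = -2029500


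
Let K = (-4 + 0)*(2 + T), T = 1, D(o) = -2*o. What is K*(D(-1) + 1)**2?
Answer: -108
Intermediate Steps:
K = -12 (K = (-4 + 0)*(2 + 1) = -4*3 = -12)
K*(D(-1) + 1)**2 = -12*(-2*(-1) + 1)**2 = -12*(2 + 1)**2 = -12*3**2 = -12*9 = -108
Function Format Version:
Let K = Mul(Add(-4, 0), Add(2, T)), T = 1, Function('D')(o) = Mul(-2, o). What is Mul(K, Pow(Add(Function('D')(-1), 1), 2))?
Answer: -108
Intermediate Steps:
K = -12 (K = Mul(Add(-4, 0), Add(2, 1)) = Mul(-4, 3) = -12)
Mul(K, Pow(Add(Function('D')(-1), 1), 2)) = Mul(-12, Pow(Add(Mul(-2, -1), 1), 2)) = Mul(-12, Pow(Add(2, 1), 2)) = Mul(-12, Pow(3, 2)) = Mul(-12, 9) = -108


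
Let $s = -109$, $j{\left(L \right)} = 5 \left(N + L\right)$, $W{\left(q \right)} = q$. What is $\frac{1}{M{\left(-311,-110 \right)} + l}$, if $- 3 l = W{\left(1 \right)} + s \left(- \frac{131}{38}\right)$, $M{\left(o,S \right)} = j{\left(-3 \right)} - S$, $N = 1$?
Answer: $- \frac{114}{2917} \approx -0.039081$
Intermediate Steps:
$j{\left(L \right)} = 5 + 5 L$ ($j{\left(L \right)} = 5 \left(1 + L\right) = 5 + 5 L$)
$M{\left(o,S \right)} = -10 - S$ ($M{\left(o,S \right)} = \left(5 + 5 \left(-3\right)\right) - S = \left(5 - 15\right) - S = -10 - S$)
$l = - \frac{14317}{114}$ ($l = - \frac{1 - 109 \left(- \frac{131}{38}\right)}{3} = - \frac{1 - 109 \left(\left(-131\right) \frac{1}{38}\right)}{3} = - \frac{1 - - \frac{14279}{38}}{3} = - \frac{1 + \frac{14279}{38}}{3} = \left(- \frac{1}{3}\right) \frac{14317}{38} = - \frac{14317}{114} \approx -125.59$)
$\frac{1}{M{\left(-311,-110 \right)} + l} = \frac{1}{\left(-10 - -110\right) - \frac{14317}{114}} = \frac{1}{\left(-10 + 110\right) - \frac{14317}{114}} = \frac{1}{100 - \frac{14317}{114}} = \frac{1}{- \frac{2917}{114}} = - \frac{114}{2917}$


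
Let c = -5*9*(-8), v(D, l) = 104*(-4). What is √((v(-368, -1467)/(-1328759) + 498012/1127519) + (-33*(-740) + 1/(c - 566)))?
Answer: √2326098230186226328161083363080946/308629409897726 ≈ 156.27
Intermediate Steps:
v(D, l) = -416
c = 360 (c = -45*(-8) = 360)
√((v(-368, -1467)/(-1328759) + 498012/1127519) + (-33*(-740) + 1/(c - 566))) = √((-416/(-1328759) + 498012/1127519) + (-33*(-740) + 1/(360 - 566))) = √((-416*(-1/1328759) + 498012*(1/1127519)) + (24420 + 1/(-206))) = √((416/1328759 + 498012/1127519) + (24420 - 1/206)) = √(662206975012/1498201018921 + 5030519/206) = √(7536865106138302471/308629409897726) = √2326098230186226328161083363080946/308629409897726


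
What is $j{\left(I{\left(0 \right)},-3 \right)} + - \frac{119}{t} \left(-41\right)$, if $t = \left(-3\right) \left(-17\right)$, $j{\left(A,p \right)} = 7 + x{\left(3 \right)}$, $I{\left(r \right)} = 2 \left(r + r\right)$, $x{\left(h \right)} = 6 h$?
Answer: $\frac{362}{3} \approx 120.67$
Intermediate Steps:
$I{\left(r \right)} = 4 r$ ($I{\left(r \right)} = 2 \cdot 2 r = 4 r$)
$j{\left(A,p \right)} = 25$ ($j{\left(A,p \right)} = 7 + 6 \cdot 3 = 7 + 18 = 25$)
$t = 51$
$j{\left(I{\left(0 \right)},-3 \right)} + - \frac{119}{t} \left(-41\right) = 25 + - \frac{119}{51} \left(-41\right) = 25 + \left(-119\right) \frac{1}{51} \left(-41\right) = 25 - - \frac{287}{3} = 25 + \frac{287}{3} = \frac{362}{3}$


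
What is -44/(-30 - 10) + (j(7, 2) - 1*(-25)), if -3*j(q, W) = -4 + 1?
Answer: 271/10 ≈ 27.100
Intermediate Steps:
j(q, W) = 1 (j(q, W) = -(-4 + 1)/3 = -⅓*(-3) = 1)
-44/(-30 - 10) + (j(7, 2) - 1*(-25)) = -44/(-30 - 10) + (1 - 1*(-25)) = -44/(-40) + (1 + 25) = -44*(-1/40) + 26 = 11/10 + 26 = 271/10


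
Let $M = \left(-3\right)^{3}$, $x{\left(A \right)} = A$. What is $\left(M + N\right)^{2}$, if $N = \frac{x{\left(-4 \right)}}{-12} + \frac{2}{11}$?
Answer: $\frac{763876}{1089} \approx 701.45$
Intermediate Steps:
$M = -27$
$N = \frac{17}{33}$ ($N = - \frac{4}{-12} + \frac{2}{11} = \left(-4\right) \left(- \frac{1}{12}\right) + 2 \cdot \frac{1}{11} = \frac{1}{3} + \frac{2}{11} = \frac{17}{33} \approx 0.51515$)
$\left(M + N\right)^{2} = \left(-27 + \frac{17}{33}\right)^{2} = \left(- \frac{874}{33}\right)^{2} = \frac{763876}{1089}$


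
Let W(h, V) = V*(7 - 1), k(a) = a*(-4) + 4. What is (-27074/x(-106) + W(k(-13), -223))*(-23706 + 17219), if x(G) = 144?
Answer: 712746151/72 ≈ 9.8992e+6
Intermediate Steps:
k(a) = 4 - 4*a (k(a) = -4*a + 4 = 4 - 4*a)
W(h, V) = 6*V (W(h, V) = V*6 = 6*V)
(-27074/x(-106) + W(k(-13), -223))*(-23706 + 17219) = (-27074/144 + 6*(-223))*(-23706 + 17219) = (-27074*1/144 - 1338)*(-6487) = (-13537/72 - 1338)*(-6487) = -109873/72*(-6487) = 712746151/72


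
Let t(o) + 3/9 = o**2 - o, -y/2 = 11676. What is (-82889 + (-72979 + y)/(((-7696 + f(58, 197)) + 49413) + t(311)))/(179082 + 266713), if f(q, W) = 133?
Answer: -4911557932/26415200615 ≈ -0.18594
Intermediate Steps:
y = -23352 (y = -2*11676 = -23352)
t(o) = -1/3 + o**2 - o (t(o) = -1/3 + (o**2 - o) = -1/3 + o**2 - o)
(-82889 + (-72979 + y)/(((-7696 + f(58, 197)) + 49413) + t(311)))/(179082 + 266713) = (-82889 + (-72979 - 23352)/(((-7696 + 133) + 49413) + (-1/3 + 311**2 - 1*311)))/(179082 + 266713) = (-82889 - 96331/((-7563 + 49413) + (-1/3 + 96721 - 311)))/445795 = (-82889 - 96331/(41850 + 289229/3))*(1/445795) = (-82889 - 96331/414779/3)*(1/445795) = (-82889 - 96331*3/414779)*(1/445795) = (-82889 - 288993/414779)*(1/445795) = -34380905524/414779*1/445795 = -4911557932/26415200615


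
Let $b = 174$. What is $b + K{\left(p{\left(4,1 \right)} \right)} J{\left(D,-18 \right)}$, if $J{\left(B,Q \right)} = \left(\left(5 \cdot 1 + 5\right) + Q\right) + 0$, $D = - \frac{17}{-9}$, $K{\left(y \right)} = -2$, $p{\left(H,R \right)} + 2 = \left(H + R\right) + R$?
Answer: $190$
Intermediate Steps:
$p{\left(H,R \right)} = -2 + H + 2 R$ ($p{\left(H,R \right)} = -2 + \left(\left(H + R\right) + R\right) = -2 + \left(H + 2 R\right) = -2 + H + 2 R$)
$D = \frac{17}{9}$ ($D = \left(-17\right) \left(- \frac{1}{9}\right) = \frac{17}{9} \approx 1.8889$)
$J{\left(B,Q \right)} = 10 + Q$ ($J{\left(B,Q \right)} = \left(\left(5 + 5\right) + Q\right) + 0 = \left(10 + Q\right) + 0 = 10 + Q$)
$b + K{\left(p{\left(4,1 \right)} \right)} J{\left(D,-18 \right)} = 174 - 2 \left(10 - 18\right) = 174 - -16 = 174 + 16 = 190$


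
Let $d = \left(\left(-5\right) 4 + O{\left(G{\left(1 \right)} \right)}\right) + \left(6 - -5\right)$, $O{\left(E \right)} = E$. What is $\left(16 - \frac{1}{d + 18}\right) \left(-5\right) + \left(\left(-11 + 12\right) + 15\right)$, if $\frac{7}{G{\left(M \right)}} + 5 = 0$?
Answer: $- \frac{2407}{38} \approx -63.342$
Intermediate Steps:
$G{\left(M \right)} = - \frac{7}{5}$ ($G{\left(M \right)} = \frac{7}{-5 + 0} = \frac{7}{-5} = 7 \left(- \frac{1}{5}\right) = - \frac{7}{5}$)
$d = - \frac{52}{5}$ ($d = \left(\left(-5\right) 4 - \frac{7}{5}\right) + \left(6 - -5\right) = \left(-20 - \frac{7}{5}\right) + \left(6 + 5\right) = - \frac{107}{5} + 11 = - \frac{52}{5} \approx -10.4$)
$\left(16 - \frac{1}{d + 18}\right) \left(-5\right) + \left(\left(-11 + 12\right) + 15\right) = \left(16 - \frac{1}{- \frac{52}{5} + 18}\right) \left(-5\right) + \left(\left(-11 + 12\right) + 15\right) = \left(16 - \frac{1}{\frac{38}{5}}\right) \left(-5\right) + \left(1 + 15\right) = \left(16 - \frac{5}{38}\right) \left(-5\right) + 16 = \frac{603}{38} \left(-5\right) + 16 = - \frac{3015}{38} + 16 = - \frac{2407}{38}$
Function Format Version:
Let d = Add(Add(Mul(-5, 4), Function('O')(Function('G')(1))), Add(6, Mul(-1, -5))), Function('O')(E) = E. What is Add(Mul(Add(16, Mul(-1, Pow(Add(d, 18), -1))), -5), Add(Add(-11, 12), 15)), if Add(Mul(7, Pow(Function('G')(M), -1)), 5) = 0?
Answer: Rational(-2407, 38) ≈ -63.342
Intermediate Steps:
Function('G')(M) = Rational(-7, 5) (Function('G')(M) = Mul(7, Pow(Add(-5, 0), -1)) = Mul(7, Pow(-5, -1)) = Mul(7, Rational(-1, 5)) = Rational(-7, 5))
d = Rational(-52, 5) (d = Add(Add(Mul(-5, 4), Rational(-7, 5)), Add(6, Mul(-1, -5))) = Add(Add(-20, Rational(-7, 5)), Add(6, 5)) = Add(Rational(-107, 5), 11) = Rational(-52, 5) ≈ -10.400)
Add(Mul(Add(16, Mul(-1, Pow(Add(d, 18), -1))), -5), Add(Add(-11, 12), 15)) = Add(Mul(Add(16, Mul(-1, Pow(Add(Rational(-52, 5), 18), -1))), -5), Add(Add(-11, 12), 15)) = Add(Mul(Add(16, Mul(-1, Pow(Rational(38, 5), -1))), -5), Add(1, 15)) = Add(Mul(Add(16, Mul(-1, Rational(5, 38))), -5), 16) = Add(Mul(Add(16, Rational(-5, 38)), -5), 16) = Add(Mul(Rational(603, 38), -5), 16) = Add(Rational(-3015, 38), 16) = Rational(-2407, 38)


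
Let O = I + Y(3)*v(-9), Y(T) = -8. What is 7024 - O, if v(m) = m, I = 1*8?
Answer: 6944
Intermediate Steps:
I = 8
O = 80 (O = 8 - 8*(-9) = 8 + 72 = 80)
7024 - O = 7024 - 1*80 = 7024 - 80 = 6944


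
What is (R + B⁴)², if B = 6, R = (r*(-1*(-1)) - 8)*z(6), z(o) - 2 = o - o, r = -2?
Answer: 1628176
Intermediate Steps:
z(o) = 2 (z(o) = 2 + (o - o) = 2 + 0 = 2)
R = -20 (R = (-(-2)*(-1) - 8)*2 = (-2*1 - 8)*2 = (-2 - 8)*2 = -10*2 = -20)
(R + B⁴)² = (-20 + 6⁴)² = (-20 + 1296)² = 1276² = 1628176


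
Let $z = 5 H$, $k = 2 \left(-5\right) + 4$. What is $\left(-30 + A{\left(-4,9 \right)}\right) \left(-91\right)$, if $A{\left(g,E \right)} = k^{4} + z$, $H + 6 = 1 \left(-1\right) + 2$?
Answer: $-112931$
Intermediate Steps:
$k = -6$ ($k = -10 + 4 = -6$)
$H = -5$ ($H = -6 + \left(1 \left(-1\right) + 2\right) = -6 + \left(-1 + 2\right) = -6 + 1 = -5$)
$z = -25$ ($z = 5 \left(-5\right) = -25$)
$A{\left(g,E \right)} = 1271$ ($A{\left(g,E \right)} = \left(-6\right)^{4} - 25 = 1296 - 25 = 1271$)
$\left(-30 + A{\left(-4,9 \right)}\right) \left(-91\right) = \left(-30 + 1271\right) \left(-91\right) = 1241 \left(-91\right) = -112931$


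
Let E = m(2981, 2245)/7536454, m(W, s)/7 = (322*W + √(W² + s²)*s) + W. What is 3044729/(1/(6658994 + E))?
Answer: 152800360322220582093/7536454 + 47847916235*√13926386/7536454 ≈ 2.0275e+13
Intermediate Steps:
m(W, s) = 2261*W + 7*s*√(W² + s²) (m(W, s) = 7*((322*W + √(W² + s²)*s) + W) = 7*((322*W + s*√(W² + s²)) + W) = 7*(323*W + s*√(W² + s²)) = 2261*W + 7*s*√(W² + s²))
E = 6740041/7536454 + 15715*√13926386/7536454 (E = (2261*2981 + 7*2245*√(2981² + 2245²))/7536454 = (6740041 + 7*2245*√(8886361 + 5040025))*(1/7536454) = (6740041 + 7*2245*√13926386)*(1/7536454) = (6740041 + 15715*√13926386)*(1/7536454) = 6740041/7536454 + 15715*√13926386/7536454 ≈ 8.6759)
3044729/(1/(6658994 + E)) = 3044729/(1/(6658994 + (6740041/7536454 + 15715*√13926386/7536454))) = 3044729/(1/(50185208707317/7536454 + 15715*√13926386/7536454)) = 3044729*(50185208707317/7536454 + 15715*√13926386/7536454) = 152800360322220582093/7536454 + 47847916235*√13926386/7536454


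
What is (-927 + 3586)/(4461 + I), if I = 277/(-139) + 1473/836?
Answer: 308986436/518359219 ≈ 0.59609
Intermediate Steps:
I = -26825/116204 (I = 277*(-1/139) + 1473*(1/836) = -277/139 + 1473/836 = -26825/116204 ≈ -0.23084)
(-927 + 3586)/(4461 + I) = (-927 + 3586)/(4461 - 26825/116204) = 2659/(518359219/116204) = 2659*(116204/518359219) = 308986436/518359219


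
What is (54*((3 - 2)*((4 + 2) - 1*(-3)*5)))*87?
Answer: 98658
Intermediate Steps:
(54*((3 - 2)*((4 + 2) - 1*(-3)*5)))*87 = (54*(1*(6 + 3*5)))*87 = (54*(1*(6 + 15)))*87 = (54*(1*21))*87 = (54*21)*87 = 1134*87 = 98658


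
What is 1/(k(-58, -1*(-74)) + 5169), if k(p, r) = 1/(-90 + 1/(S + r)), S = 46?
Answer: 10799/55819911 ≈ 0.00019346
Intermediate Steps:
k(p, r) = 1/(-90 + 1/(46 + r))
1/(k(-58, -1*(-74)) + 5169) = 1/((-46 - (-1)*(-74))/(4139 + 90*(-1*(-74))) + 5169) = 1/((-46 - 1*74)/(4139 + 90*74) + 5169) = 1/((-46 - 74)/(4139 + 6660) + 5169) = 1/(-120/10799 + 5169) = 1/(55819911/10799) = 10799/55819911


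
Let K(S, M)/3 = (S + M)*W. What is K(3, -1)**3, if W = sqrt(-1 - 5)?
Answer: -1296*I*sqrt(6) ≈ -3174.5*I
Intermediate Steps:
W = I*sqrt(6) (W = sqrt(-6) = I*sqrt(6) ≈ 2.4495*I)
K(S, M) = 3*I*sqrt(6)*(M + S) (K(S, M) = 3*((S + M)*(I*sqrt(6))) = 3*((M + S)*(I*sqrt(6))) = 3*(I*sqrt(6)*(M + S)) = 3*I*sqrt(6)*(M + S))
K(3, -1)**3 = (3*I*sqrt(6)*(-1 + 3))**3 = (3*I*sqrt(6)*2)**3 = (6*I*sqrt(6))**3 = -1296*I*sqrt(6)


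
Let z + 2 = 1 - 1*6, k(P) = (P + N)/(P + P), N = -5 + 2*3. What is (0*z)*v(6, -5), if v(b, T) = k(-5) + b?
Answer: 0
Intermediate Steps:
N = 1 (N = -5 + 6 = 1)
k(P) = (1 + P)/(2*P) (k(P) = (P + 1)/(P + P) = (1 + P)/((2*P)) = (1 + P)*(1/(2*P)) = (1 + P)/(2*P))
z = -7 (z = -2 + (1 - 1*6) = -2 + (1 - 6) = -2 - 5 = -7)
v(b, T) = ⅖ + b (v(b, T) = (½)*(1 - 5)/(-5) + b = (½)*(-⅕)*(-4) + b = ⅖ + b)
(0*z)*v(6, -5) = (0*(-7))*(⅖ + 6) = 0*(32/5) = 0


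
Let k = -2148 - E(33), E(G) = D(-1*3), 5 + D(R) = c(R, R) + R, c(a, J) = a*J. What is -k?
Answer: 2149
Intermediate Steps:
c(a, J) = J*a
D(R) = -5 + R + R² (D(R) = -5 + (R*R + R) = -5 + (R² + R) = -5 + (R + R²) = -5 + R + R²)
E(G) = 1 (E(G) = -5 - 1*3 + (-1*3)² = -5 - 3 + (-3)² = -5 - 3 + 9 = 1)
k = -2149 (k = -2148 - 1*1 = -2148 - 1 = -2149)
-k = -1*(-2149) = 2149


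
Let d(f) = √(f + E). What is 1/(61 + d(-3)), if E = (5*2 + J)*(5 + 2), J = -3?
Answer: 61/3675 - √46/3675 ≈ 0.014753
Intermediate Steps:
E = 49 (E = (5*2 - 3)*(5 + 2) = (10 - 3)*7 = 7*7 = 49)
d(f) = √(49 + f) (d(f) = √(f + 49) = √(49 + f))
1/(61 + d(-3)) = 1/(61 + √(49 - 3)) = 1/(61 + √46)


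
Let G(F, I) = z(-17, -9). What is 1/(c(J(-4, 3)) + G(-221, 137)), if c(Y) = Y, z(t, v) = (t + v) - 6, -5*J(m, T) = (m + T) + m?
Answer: -1/31 ≈ -0.032258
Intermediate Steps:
J(m, T) = -2*m/5 - T/5 (J(m, T) = -((m + T) + m)/5 = -((T + m) + m)/5 = -(T + 2*m)/5 = -2*m/5 - T/5)
z(t, v) = -6 + t + v
G(F, I) = -32 (G(F, I) = -6 - 17 - 9 = -32)
1/(c(J(-4, 3)) + G(-221, 137)) = 1/((-2/5*(-4) - 1/5*3) - 32) = 1/((8/5 - 3/5) - 32) = 1/(1 - 32) = 1/(-31) = -1/31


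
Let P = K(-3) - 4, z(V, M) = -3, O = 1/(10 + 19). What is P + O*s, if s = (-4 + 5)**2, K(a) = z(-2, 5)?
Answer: -202/29 ≈ -6.9655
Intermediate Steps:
O = 1/29 ≈ 0.034483
K(a) = -3
P = -7 (P = -3 - 4 = -7)
s = 1 (s = 1**2 = 1)
P + O*s = -7 + (1/29)*1 = -7 + 1/29 = -202/29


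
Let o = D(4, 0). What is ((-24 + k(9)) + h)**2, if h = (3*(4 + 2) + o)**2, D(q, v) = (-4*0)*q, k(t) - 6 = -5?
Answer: 90601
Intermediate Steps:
k(t) = 1 (k(t) = 6 - 5 = 1)
D(q, v) = 0 (D(q, v) = 0*q = 0)
o = 0
h = 324 (h = (3*(4 + 2) + 0)**2 = (3*6 + 0)**2 = (18 + 0)**2 = 18**2 = 324)
((-24 + k(9)) + h)**2 = ((-24 + 1) + 324)**2 = (-23 + 324)**2 = 301**2 = 90601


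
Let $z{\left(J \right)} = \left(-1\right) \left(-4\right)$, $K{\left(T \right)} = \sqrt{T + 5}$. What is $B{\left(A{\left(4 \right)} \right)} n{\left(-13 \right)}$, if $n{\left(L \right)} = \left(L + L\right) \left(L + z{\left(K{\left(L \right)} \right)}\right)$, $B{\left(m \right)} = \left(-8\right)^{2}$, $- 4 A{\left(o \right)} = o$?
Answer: $14976$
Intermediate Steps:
$A{\left(o \right)} = - \frac{o}{4}$
$K{\left(T \right)} = \sqrt{5 + T}$
$z{\left(J \right)} = 4$
$B{\left(m \right)} = 64$
$n{\left(L \right)} = 2 L \left(4 + L\right)$ ($n{\left(L \right)} = \left(L + L\right) \left(L + 4\right) = 2 L \left(4 + L\right)$)
$B{\left(A{\left(4 \right)} \right)} n{\left(-13 \right)} = 64 \cdot 2 \left(-13\right) \left(4 - 13\right) = 64 \cdot 2 \left(-13\right) \left(-9\right) = 64 \cdot 234 = 14976$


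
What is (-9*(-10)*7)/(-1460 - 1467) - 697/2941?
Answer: -228997/506371 ≈ -0.45223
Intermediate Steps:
(-9*(-10)*7)/(-1460 - 1467) - 697/2941 = (90*7)/(-2927) - 697*1/2941 = 630*(-1/2927) - 41/173 = -630/2927 - 41/173 = -228997/506371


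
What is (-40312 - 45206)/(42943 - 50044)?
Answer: 9502/789 ≈ 12.043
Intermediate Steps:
(-40312 - 45206)/(42943 - 50044) = -85518/(-7101) = -85518*(-1/7101) = 9502/789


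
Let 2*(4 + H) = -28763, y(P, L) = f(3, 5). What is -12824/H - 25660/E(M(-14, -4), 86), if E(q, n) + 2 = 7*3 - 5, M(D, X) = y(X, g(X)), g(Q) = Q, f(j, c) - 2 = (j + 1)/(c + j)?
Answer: -368952394/201397 ≈ -1832.0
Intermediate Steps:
f(j, c) = 2 + (1 + j)/(c + j) (f(j, c) = 2 + (j + 1)/(c + j) = 2 + (1 + j)/(c + j))
y(P, L) = 5/2 (y(P, L) = (1 + 2*5 + 3*3)/(5 + 3) = (1 + 10 + 9)/8 = (⅛)*20 = 5/2)
M(D, X) = 5/2
E(q, n) = 14 (E(q, n) = -2 + (7*3 - 5) = -2 + (21 - 5) = -2 + 16 = 14)
H = -28771/2 (H = -4 + (½)*(-28763) = -4 - 28763/2 = -28771/2 ≈ -14386.)
-12824/H - 25660/E(M(-14, -4), 86) = -12824/(-28771/2) - 25660/14 = -12824*(-2/28771) - 25660*1/14 = 25648/28771 - 12830/7 = -368952394/201397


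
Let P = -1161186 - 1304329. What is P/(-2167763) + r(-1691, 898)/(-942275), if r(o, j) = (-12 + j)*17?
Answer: 176195561563/157125298525 ≈ 1.1214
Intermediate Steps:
r(o, j) = -204 + 17*j
P = -2465515
P/(-2167763) + r(-1691, 898)/(-942275) = -2465515/(-2167763) + (-204 + 17*898)/(-942275) = -2465515*(-1/2167763) + (-204 + 15266)*(-1/942275) = 189655/166751 + 15062*(-1/942275) = 189655/166751 - 15062/942275 = 176195561563/157125298525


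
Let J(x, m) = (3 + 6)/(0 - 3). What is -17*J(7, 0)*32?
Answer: 1632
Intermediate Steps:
J(x, m) = -3 (J(x, m) = 9/(-3) = 9*(-⅓) = -3)
-17*J(7, 0)*32 = -17*(-3)*32 = 51*32 = 1632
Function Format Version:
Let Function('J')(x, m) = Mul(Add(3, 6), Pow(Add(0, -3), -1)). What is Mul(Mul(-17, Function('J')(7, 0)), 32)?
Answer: 1632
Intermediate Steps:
Function('J')(x, m) = -3 (Function('J')(x, m) = Mul(9, Pow(-3, -1)) = Mul(9, Rational(-1, 3)) = -3)
Mul(Mul(-17, Function('J')(7, 0)), 32) = Mul(Mul(-17, -3), 32) = Mul(51, 32) = 1632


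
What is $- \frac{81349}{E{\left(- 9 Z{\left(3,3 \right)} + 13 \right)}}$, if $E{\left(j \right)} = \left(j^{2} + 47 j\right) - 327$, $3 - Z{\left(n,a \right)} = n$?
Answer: $- \frac{81349}{453} \approx -179.58$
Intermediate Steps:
$Z{\left(n,a \right)} = 3 - n$
$E{\left(j \right)} = -327 + j^{2} + 47 j$
$- \frac{81349}{E{\left(- 9 Z{\left(3,3 \right)} + 13 \right)}} = - \frac{81349}{-327 + \left(- 9 \left(3 - 3\right) + 13\right)^{2} + 47 \left(- 9 \left(3 - 3\right) + 13\right)} = - \frac{81349}{-327 + \left(\left(-9\right) 0 + 13\right)^{2} + 47 \left(\left(-9\right) 0 + 13\right)} = - \frac{81349}{-327 + \left(0 + 13\right)^{2} + 47 \left(0 + 13\right)} = - \frac{81349}{-327 + 13^{2} + 47 \cdot 13} = - \frac{81349}{-327 + 169 + 611} = - \frac{81349}{453}$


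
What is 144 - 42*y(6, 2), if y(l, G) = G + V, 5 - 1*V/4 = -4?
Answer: -1452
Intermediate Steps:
V = 36 (V = 20 - 4*(-4) = 20 + 16 = 36)
y(l, G) = 36 + G (y(l, G) = G + 36 = 36 + G)
144 - 42*y(6, 2) = 144 - 42*(36 + 2) = 144 - 42*38 = 144 - 1596 = -1452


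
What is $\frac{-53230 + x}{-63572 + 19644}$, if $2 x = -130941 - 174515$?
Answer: $\frac{102979}{21964} \approx 4.6885$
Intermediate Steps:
$x = -152728$ ($x = \frac{-130941 - 174515}{2} = \frac{1}{2} \left(-305456\right) = -152728$)
$\frac{-53230 + x}{-63572 + 19644} = \frac{-53230 - 152728}{-63572 + 19644} = - \frac{205958}{-43928} = \left(-205958\right) \left(- \frac{1}{43928}\right) = \frac{102979}{21964}$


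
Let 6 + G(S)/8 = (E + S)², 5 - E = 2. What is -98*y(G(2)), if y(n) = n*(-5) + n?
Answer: 59584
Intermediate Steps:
E = 3 (E = 5 - 1*2 = 5 - 2 = 3)
G(S) = -48 + 8*(3 + S)²
y(n) = -4*n (y(n) = -5*n + n = -4*n)
-98*y(G(2)) = -(-392)*(-48 + 8*(3 + 2)²) = -(-392)*(-48 + 8*5²) = -(-392)*(-48 + 8*25) = -(-392)*(-48 + 200) = -(-392)*152 = -98*(-608) = 59584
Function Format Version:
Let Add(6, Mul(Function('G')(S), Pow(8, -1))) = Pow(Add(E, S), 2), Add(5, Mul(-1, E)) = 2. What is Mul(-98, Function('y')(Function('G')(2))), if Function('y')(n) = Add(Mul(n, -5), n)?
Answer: 59584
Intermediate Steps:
E = 3 (E = Add(5, Mul(-1, 2)) = Add(5, -2) = 3)
Function('G')(S) = Add(-48, Mul(8, Pow(Add(3, S), 2)))
Function('y')(n) = Mul(-4, n) (Function('y')(n) = Add(Mul(-5, n), n) = Mul(-4, n))
Mul(-98, Function('y')(Function('G')(2))) = Mul(-98, Mul(-4, Add(-48, Mul(8, Pow(Add(3, 2), 2))))) = Mul(-98, Mul(-4, Add(-48, Mul(8, Pow(5, 2))))) = Mul(-98, Mul(-4, Add(-48, Mul(8, 25)))) = Mul(-98, Mul(-4, Add(-48, 200))) = Mul(-98, Mul(-4, 152)) = Mul(-98, -608) = 59584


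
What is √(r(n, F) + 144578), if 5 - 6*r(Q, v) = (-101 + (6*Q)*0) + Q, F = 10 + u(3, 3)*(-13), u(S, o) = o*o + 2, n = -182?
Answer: √144626 ≈ 380.30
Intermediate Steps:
u(S, o) = 2 + o² (u(S, o) = o² + 2 = 2 + o²)
F = -133 (F = 10 + (2 + 3²)*(-13) = 10 + (2 + 9)*(-13) = 10 + 11*(-13) = 10 - 143 = -133)
r(Q, v) = 53/3 - Q/6 (r(Q, v) = ⅚ - ((-101 + (6*Q)*0) + Q)/6 = ⅚ - ((-101 + 0) + Q)/6 = ⅚ - (-101 + Q)/6 = ⅚ + (101/6 - Q/6) = 53/3 - Q/6)
√(r(n, F) + 144578) = √((53/3 - ⅙*(-182)) + 144578) = √((53/3 + 91/3) + 144578) = √(48 + 144578) = √144626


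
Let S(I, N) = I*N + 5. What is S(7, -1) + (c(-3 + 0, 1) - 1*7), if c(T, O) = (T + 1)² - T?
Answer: -2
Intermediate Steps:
c(T, O) = (1 + T)² - T
S(I, N) = 5 + I*N
S(7, -1) + (c(-3 + 0, 1) - 1*7) = (5 + 7*(-1)) + (((1 + (-3 + 0))² - (-3 + 0)) - 1*7) = (5 - 7) + (((1 - 3)² - 1*(-3)) - 7) = -2 + (((-2)² + 3) - 7) = -2 + ((4 + 3) - 7) = -2 + (7 - 7) = -2 + 0 = -2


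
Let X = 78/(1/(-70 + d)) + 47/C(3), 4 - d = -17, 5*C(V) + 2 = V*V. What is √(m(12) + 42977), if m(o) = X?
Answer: 12*√13335/7 ≈ 197.96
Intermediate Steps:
C(V) = -⅖ + V²/5 (C(V) = -⅖ + (V*V)/5 = -⅖ + V²/5)
d = 21 (d = 4 - 1*(-17) = 4 + 17 = 21)
X = -26519/7 (X = 78/(1/(-70 + 21)) + 47/(-⅖ + (⅕)*3²) = 78/(1/(-49)) + 47/(-⅖ + (⅕)*9) = 78/(-1/49) + 47/(-⅖ + 9/5) = 78*(-49) + 47/(7/5) = -3822 + 47*(5/7) = -3822 + 235/7 = -26519/7 ≈ -3788.4)
m(o) = -26519/7
√(m(12) + 42977) = √(-26519/7 + 42977) = √(274320/7) = 12*√13335/7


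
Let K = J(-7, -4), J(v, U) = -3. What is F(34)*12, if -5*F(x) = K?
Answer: 36/5 ≈ 7.2000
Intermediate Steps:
K = -3
F(x) = ⅗ (F(x) = -⅕*(-3) = ⅗)
F(34)*12 = (⅗)*12 = 36/5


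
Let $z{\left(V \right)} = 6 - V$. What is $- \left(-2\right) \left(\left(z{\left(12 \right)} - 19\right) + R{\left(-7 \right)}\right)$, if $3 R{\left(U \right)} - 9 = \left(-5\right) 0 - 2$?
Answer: $- \frac{136}{3} \approx -45.333$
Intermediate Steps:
$R{\left(U \right)} = \frac{7}{3}$ ($R{\left(U \right)} = 3 + \frac{\left(-5\right) 0 - 2}{3} = 3 + \frac{0 - 2}{3} = 3 + \frac{1}{3} \left(-2\right) = 3 - \frac{2}{3} = \frac{7}{3}$)
$- \left(-2\right) \left(\left(z{\left(12 \right)} - 19\right) + R{\left(-7 \right)}\right) = - \left(-2\right) \left(\left(\left(6 - 12\right) - 19\right) + \frac{7}{3}\right) = - \left(-2\right) \left(\left(-6 - 19\right) + \frac{7}{3}\right) = - \left(-2\right) \left(-25 + \frac{7}{3}\right) = - \frac{\left(-2\right) \left(-68\right)}{3} = \left(-1\right) \frac{136}{3} = - \frac{136}{3}$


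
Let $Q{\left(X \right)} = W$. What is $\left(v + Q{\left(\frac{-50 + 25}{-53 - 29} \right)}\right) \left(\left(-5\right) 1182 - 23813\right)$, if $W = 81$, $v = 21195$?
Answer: $-632386548$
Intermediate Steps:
$Q{\left(X \right)} = 81$
$\left(v + Q{\left(\frac{-50 + 25}{-53 - 29} \right)}\right) \left(\left(-5\right) 1182 - 23813\right) = \left(21195 + 81\right) \left(\left(-5\right) 1182 - 23813\right) = 21276 \left(-5910 - 23813\right) = 21276 \left(-29723\right) = -632386548$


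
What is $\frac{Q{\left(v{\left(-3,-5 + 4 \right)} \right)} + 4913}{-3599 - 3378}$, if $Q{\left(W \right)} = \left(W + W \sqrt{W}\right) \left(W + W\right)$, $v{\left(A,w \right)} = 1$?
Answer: $- \frac{4917}{6977} \approx -0.70474$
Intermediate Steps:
$Q{\left(W \right)} = 2 W \left(W + W^{\frac{3}{2}}\right)$ ($Q{\left(W \right)} = \left(W + W^{\frac{3}{2}}\right) 2 W = 2 W \left(W + W^{\frac{3}{2}}\right)$)
$\frac{Q{\left(v{\left(-3,-5 + 4 \right)} \right)} + 4913}{-3599 - 3378} = \frac{\left(2 \cdot 1^{2} + 2 \cdot 1^{\frac{5}{2}}\right) + 4913}{-3599 - 3378} = \frac{\left(2 \cdot 1 + 2 \cdot 1\right) + 4913}{-6977} = \left(\left(2 + 2\right) + 4913\right) \left(- \frac{1}{6977}\right) = \left(4 + 4913\right) \left(- \frac{1}{6977}\right) = 4917 \left(- \frac{1}{6977}\right) = - \frac{4917}{6977}$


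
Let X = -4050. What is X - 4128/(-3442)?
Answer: -6967986/1721 ≈ -4048.8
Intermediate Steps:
X - 4128/(-3442) = -4050 - 4128/(-3442) = -4050 - 4128*(-1)/3442 = -4050 - 1*(-2064/1721) = -4050 + 2064/1721 = -6967986/1721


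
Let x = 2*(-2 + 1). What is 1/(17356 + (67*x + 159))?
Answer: 1/17381 ≈ 5.7534e-5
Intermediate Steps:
x = -2 (x = 2*(-1) = -2)
1/(17356 + (67*x + 159)) = 1/(17356 + (67*(-2) + 159)) = 1/(17356 + (-134 + 159)) = 1/(17356 + 25) = 1/17381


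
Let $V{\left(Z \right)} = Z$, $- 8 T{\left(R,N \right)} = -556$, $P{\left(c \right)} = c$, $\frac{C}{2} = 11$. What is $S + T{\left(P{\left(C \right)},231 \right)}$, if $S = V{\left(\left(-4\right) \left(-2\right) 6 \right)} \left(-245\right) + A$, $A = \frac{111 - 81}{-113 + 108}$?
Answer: $- \frac{23393}{2} \approx -11697.0$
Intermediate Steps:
$C = 22$ ($C = 2 \cdot 11 = 22$)
$A = -6$ ($A = \frac{30}{-5} = 30 \left(- \frac{1}{5}\right) = -6$)
$T{\left(R,N \right)} = \frac{139}{2}$ ($T{\left(R,N \right)} = \left(- \frac{1}{8}\right) \left(-556\right) = \frac{139}{2}$)
$S = -11766$ ($S = \left(-4\right) \left(-2\right) 6 \left(-245\right) - 6 = 8 \cdot 6 \left(-245\right) - 6 = 48 \left(-245\right) - 6 = -11760 - 6 = -11766$)
$S + T{\left(P{\left(C \right)},231 \right)} = -11766 + \frac{139}{2} = - \frac{23393}{2}$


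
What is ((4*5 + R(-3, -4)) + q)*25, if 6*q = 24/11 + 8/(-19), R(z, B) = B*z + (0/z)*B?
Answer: 506200/627 ≈ 807.34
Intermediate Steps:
R(z, B) = B*z (R(z, B) = B*z + 0*B = B*z + 0 = B*z)
q = 184/627 (q = (24/11 + 8/(-19))/6 = (24*(1/11) + 8*(-1/19))/6 = (24/11 - 8/19)/6 = (⅙)*(368/209) = 184/627 ≈ 0.29346)
((4*5 + R(-3, -4)) + q)*25 = ((4*5 - 4*(-3)) + 184/627)*25 = ((20 + 12) + 184/627)*25 = (32 + 184/627)*25 = (20248/627)*25 = 506200/627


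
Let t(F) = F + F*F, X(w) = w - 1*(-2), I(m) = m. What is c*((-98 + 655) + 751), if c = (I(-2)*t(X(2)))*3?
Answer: -156960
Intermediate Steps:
X(w) = 2 + w (X(w) = w + 2 = 2 + w)
t(F) = F + F²
c = -120 (c = -2*(2 + 2)*(1 + (2 + 2))*3 = -8*(1 + 4)*3 = -8*5*3 = -2*20*3 = -40*3 = -120)
c*((-98 + 655) + 751) = -120*((-98 + 655) + 751) = -120*(557 + 751) = -120*1308 = -156960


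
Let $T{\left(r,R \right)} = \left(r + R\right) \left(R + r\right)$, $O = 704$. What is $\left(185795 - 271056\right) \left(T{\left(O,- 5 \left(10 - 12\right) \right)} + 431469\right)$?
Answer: $-80253195165$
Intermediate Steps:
$T{\left(r,R \right)} = \left(R + r\right)^{2}$ ($T{\left(r,R \right)} = \left(R + r\right) \left(R + r\right) = \left(R + r\right)^{2}$)
$\left(185795 - 271056\right) \left(T{\left(O,- 5 \left(10 - 12\right) \right)} + 431469\right) = \left(185795 - 271056\right) \left(\left(- 5 \left(10 - 12\right) + 704\right)^{2} + 431469\right) = - 85261 \left(\left(\left(-5\right) \left(-2\right) + 704\right)^{2} + 431469\right) = - 85261 \left(\left(10 + 704\right)^{2} + 431469\right) = - 85261 \left(714^{2} + 431469\right) = - 85261 \left(509796 + 431469\right) = \left(-85261\right) 941265 = -80253195165$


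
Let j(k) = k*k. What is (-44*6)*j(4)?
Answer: -4224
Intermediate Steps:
j(k) = k²
(-44*6)*j(4) = -44*6*4² = -264*16 = -4224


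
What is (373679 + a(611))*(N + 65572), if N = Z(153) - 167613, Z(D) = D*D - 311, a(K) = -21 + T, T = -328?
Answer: -29471790190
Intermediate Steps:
a(K) = -349 (a(K) = -21 - 328 = -349)
Z(D) = -311 + D**2 (Z(D) = D**2 - 311 = -311 + D**2)
N = -144515 (N = (-311 + 153**2) - 167613 = (-311 + 23409) - 167613 = 23098 - 167613 = -144515)
(373679 + a(611))*(N + 65572) = (373679 - 349)*(-144515 + 65572) = 373330*(-78943) = -29471790190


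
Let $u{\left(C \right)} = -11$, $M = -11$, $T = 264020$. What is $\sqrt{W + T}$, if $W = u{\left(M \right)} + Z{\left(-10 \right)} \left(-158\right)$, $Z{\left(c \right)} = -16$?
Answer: $\sqrt{266537} \approx 516.27$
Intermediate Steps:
$W = 2517$ ($W = -11 - -2528 = -11 + 2528 = 2517$)
$\sqrt{W + T} = \sqrt{2517 + 264020} = \sqrt{266537}$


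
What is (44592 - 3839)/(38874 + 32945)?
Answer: 40753/71819 ≈ 0.56744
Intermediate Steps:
(44592 - 3839)/(38874 + 32945) = 40753/71819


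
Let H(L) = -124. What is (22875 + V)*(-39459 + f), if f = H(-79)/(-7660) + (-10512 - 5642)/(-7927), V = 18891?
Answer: -25016352495159168/15180205 ≈ -1.6480e+9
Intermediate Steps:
f = 31180647/15180205 (f = -124/(-7660) + (-10512 - 5642)/(-7927) = -124*(-1/7660) - 16154*(-1/7927) = 31/1915 + 16154/7927 = 31180647/15180205 ≈ 2.0540)
(22875 + V)*(-39459 + f) = (22875 + 18891)*(-39459 + 31180647/15180205) = 41766*(-598964528448/15180205) = -25016352495159168/15180205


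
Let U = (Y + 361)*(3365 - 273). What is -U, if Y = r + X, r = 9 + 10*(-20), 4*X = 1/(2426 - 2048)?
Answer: -198692693/378 ≈ -5.2564e+5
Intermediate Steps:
X = 1/1512 (X = 1/(4*(2426 - 2048)) = (¼)/378 = (¼)*(1/378) = 1/1512 ≈ 0.00066138)
r = -191 (r = 9 - 200 = -191)
Y = -288791/1512 (Y = -191 + 1/1512 = -288791/1512 ≈ -191.00)
U = 198692693/378 (U = (-288791/1512 + 361)*(3365 - 273) = (257041/1512)*3092 = 198692693/378 ≈ 5.2564e+5)
-U = -1*198692693/378 = -198692693/378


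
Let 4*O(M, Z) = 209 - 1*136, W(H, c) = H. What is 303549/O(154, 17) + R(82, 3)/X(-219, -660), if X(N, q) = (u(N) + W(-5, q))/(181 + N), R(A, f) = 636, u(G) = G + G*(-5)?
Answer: 1055800452/63583 ≈ 16605.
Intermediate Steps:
u(G) = -4*G (u(G) = G - 5*G = -4*G)
O(M, Z) = 73/4 (O(M, Z) = (209 - 1*136)/4 = (209 - 136)/4 = (¼)*73 = 73/4)
X(N, q) = (-5 - 4*N)/(181 + N) (X(N, q) = (-4*N - 5)/(181 + N) = (-5 - 4*N)/(181 + N))
303549/O(154, 17) + R(82, 3)/X(-219, -660) = 303549/(73/4) + 636/(((-5 - 4*(-219))/(181 - 219))) = 303549*(4/73) + 636/(((-5 + 876)/(-38))) = 1214196/73 + 636/((-1/38*871)) = 1214196/73 + 636/(-871/38) = 1214196/73 + 636*(-38/871) = 1214196/73 - 24168/871 = 1055800452/63583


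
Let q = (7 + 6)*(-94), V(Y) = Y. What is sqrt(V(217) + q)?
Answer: I*sqrt(1005) ≈ 31.702*I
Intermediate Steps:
q = -1222 (q = 13*(-94) = -1222)
sqrt(V(217) + q) = sqrt(217 - 1222) = sqrt(-1005) = I*sqrt(1005)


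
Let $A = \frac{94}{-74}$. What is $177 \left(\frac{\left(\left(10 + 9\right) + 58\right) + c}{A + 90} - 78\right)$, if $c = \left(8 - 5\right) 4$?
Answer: $- \frac{44742237}{3283} \approx -13628.0$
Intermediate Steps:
$c = 12$ ($c = 3 \cdot 4 = 12$)
$A = - \frac{47}{37}$ ($A = 94 \left(- \frac{1}{74}\right) = - \frac{47}{37} \approx -1.2703$)
$177 \left(\frac{\left(\left(10 + 9\right) + 58\right) + c}{A + 90} - 78\right) = 177 \left(\frac{\left(\left(10 + 9\right) + 58\right) + 12}{- \frac{47}{37} + 90} - 78\right) = 177 \left(\frac{\left(19 + 58\right) + 12}{\frac{3283}{37}} - 78\right) = 177 \left(\left(77 + 12\right) \frac{37}{3283} - 78\right) = 177 \left(89 \cdot \frac{37}{3283} - 78\right) = 177 \left(\frac{3293}{3283} - 78\right) = 177 \left(- \frac{252781}{3283}\right) = - \frac{44742237}{3283}$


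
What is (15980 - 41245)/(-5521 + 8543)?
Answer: -25265/3022 ≈ -8.3604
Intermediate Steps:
(15980 - 41245)/(-5521 + 8543) = -25265/3022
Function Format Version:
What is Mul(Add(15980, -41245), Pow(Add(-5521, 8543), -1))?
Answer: Rational(-25265, 3022) ≈ -8.3604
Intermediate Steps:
Mul(Add(15980, -41245), Pow(Add(-5521, 8543), -1)) = Mul(-25265, Pow(3022, -1)) = Mul(-25265, Rational(1, 3022)) = Rational(-25265, 3022)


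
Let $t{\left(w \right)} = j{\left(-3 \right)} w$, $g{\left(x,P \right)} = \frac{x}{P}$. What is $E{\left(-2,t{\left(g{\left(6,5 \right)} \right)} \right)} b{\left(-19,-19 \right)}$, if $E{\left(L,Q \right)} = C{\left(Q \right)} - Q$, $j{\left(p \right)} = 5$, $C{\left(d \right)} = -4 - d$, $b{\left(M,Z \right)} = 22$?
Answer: $-352$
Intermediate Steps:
$t{\left(w \right)} = 5 w$
$E{\left(L,Q \right)} = -4 - 2 Q$ ($E{\left(L,Q \right)} = \left(-4 - Q\right) - Q = -4 - 2 Q$)
$E{\left(-2,t{\left(g{\left(6,5 \right)} \right)} \right)} b{\left(-19,-19 \right)} = \left(-4 - 2 \cdot 5 \cdot \frac{6}{5}\right) 22 = \left(-4 - 12\right) 22 = \left(-16\right) 22 = -352$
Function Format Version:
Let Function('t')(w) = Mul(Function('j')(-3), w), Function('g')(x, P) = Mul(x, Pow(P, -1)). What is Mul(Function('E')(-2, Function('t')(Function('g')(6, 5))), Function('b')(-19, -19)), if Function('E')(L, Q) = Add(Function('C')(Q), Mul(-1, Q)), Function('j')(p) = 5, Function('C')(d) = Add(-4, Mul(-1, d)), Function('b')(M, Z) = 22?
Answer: -352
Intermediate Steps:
Function('t')(w) = Mul(5, w)
Function('E')(L, Q) = Add(-4, Mul(-2, Q)) (Function('E')(L, Q) = Add(Add(-4, Mul(-1, Q)), Mul(-1, Q)) = Add(-4, Mul(-2, Q)))
Mul(Function('E')(-2, Function('t')(Function('g')(6, 5))), Function('b')(-19, -19)) = Mul(Add(-4, Mul(-2, Mul(5, Mul(6, Pow(5, -1))))), 22) = Mul(Add(-4, Mul(-2, Mul(5, Mul(6, Rational(1, 5))))), 22) = Mul(Add(-4, Mul(-2, Mul(5, Rational(6, 5)))), 22) = Mul(Add(-4, Mul(-2, 6)), 22) = Mul(Add(-4, -12), 22) = Mul(-16, 22) = -352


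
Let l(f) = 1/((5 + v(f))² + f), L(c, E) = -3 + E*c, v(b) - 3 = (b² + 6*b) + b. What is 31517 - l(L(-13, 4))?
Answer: 220992444932/7011849 ≈ 31517.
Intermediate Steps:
v(b) = 3 + b² + 7*b (v(b) = 3 + ((b² + 6*b) + b) = 3 + (b² + 7*b) = 3 + b² + 7*b)
l(f) = 1/(f + (8 + f² + 7*f)²) (l(f) = 1/((5 + (3 + f² + 7*f))² + f) = 1/((8 + f² + 7*f)² + f) = 1/(f + (8 + f² + 7*f)²))
31517 - l(L(-13, 4)) = 31517 - 1/((-3 + 4*(-13)) + (8 + (-3 + 4*(-13))² + 7*(-3 + 4*(-13)))²) = 31517 - 1/((-3 - 52) + (8 + (-3 - 52)² + 7*(-3 - 52))²) = 31517 - 1/(-55 + (8 + (-55)² + 7*(-55))²) = 31517 - 1/(-55 + (8 + 3025 - 385)²) = 31517 - 1/(-55 + 2648²) = 31517 - 1/(-55 + 7011904) = 31517 - 1/7011849 = 220992444932/7011849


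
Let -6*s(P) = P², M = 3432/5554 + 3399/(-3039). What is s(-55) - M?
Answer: -8501182327/16878606 ≈ -503.67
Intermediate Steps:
M = -1408033/2813101 (M = 3432*(1/5554) + 3399*(-1/3039) = 1716/2777 - 1133/1013 = -1408033/2813101 ≈ -0.50053)
s(P) = -P²/6
s(-55) - M = -⅙*(-55)² - 1*(-1408033/2813101) = -⅙*3025 + 1408033/2813101 = -3025/6 + 1408033/2813101 = -8501182327/16878606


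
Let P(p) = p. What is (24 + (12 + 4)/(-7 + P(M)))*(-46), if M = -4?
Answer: -11408/11 ≈ -1037.1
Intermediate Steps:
(24 + (12 + 4)/(-7 + P(M)))*(-46) = (24 + (12 + 4)/(-7 - 4))*(-46) = (24 + 16/(-11))*(-46) = (24 + 16*(-1/11))*(-46) = (24 - 16/11)*(-46) = (248/11)*(-46) = -11408/11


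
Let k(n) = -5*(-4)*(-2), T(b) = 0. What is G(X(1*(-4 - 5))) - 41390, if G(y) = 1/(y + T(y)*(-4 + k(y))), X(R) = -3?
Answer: -124171/3 ≈ -41390.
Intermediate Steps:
k(n) = -40 (k(n) = 20*(-2) = -40)
G(y) = 1/y (G(y) = 1/(y + 0*(-4 - 40)) = 1/(y + 0*(-44)) = 1/(y + 0) = 1/y)
G(X(1*(-4 - 5))) - 41390 = 1/(-3) - 41390 = -1/3 - 41390 = -124171/3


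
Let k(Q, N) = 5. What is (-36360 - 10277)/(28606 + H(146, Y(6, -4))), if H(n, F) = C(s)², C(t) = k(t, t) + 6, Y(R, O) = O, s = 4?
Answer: -46637/28727 ≈ -1.6235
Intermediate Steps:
C(t) = 11 (C(t) = 5 + 6 = 11)
H(n, F) = 121 (H(n, F) = 11² = 121)
(-36360 - 10277)/(28606 + H(146, Y(6, -4))) = (-36360 - 10277)/(28606 + 121) = -46637/28727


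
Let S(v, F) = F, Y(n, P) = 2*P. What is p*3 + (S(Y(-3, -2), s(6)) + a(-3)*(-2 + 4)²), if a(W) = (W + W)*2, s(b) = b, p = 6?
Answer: -24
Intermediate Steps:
a(W) = 4*W (a(W) = (2*W)*2 = 4*W)
p*3 + (S(Y(-3, -2), s(6)) + a(-3)*(-2 + 4)²) = 6*3 + (6 + (4*(-3))*(-2 + 4)²) = 18 + (6 - 12*2²) = 18 + (6 - 12*4) = 18 + (6 - 48) = 18 - 42 = -24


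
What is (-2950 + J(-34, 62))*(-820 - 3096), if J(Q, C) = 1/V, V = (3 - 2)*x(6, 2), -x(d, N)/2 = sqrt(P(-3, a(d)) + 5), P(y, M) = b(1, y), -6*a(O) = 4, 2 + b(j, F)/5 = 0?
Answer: 11552200 - 1958*I*sqrt(5)/5 ≈ 1.1552e+7 - 875.64*I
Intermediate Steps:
b(j, F) = -10 (b(j, F) = -10 + 5*0 = -10 + 0 = -10)
a(O) = -2/3 (a(O) = -1/6*4 = -2/3)
P(y, M) = -10
x(d, N) = -2*I*sqrt(5) (x(d, N) = -2*sqrt(-10 + 5) = -2*I*sqrt(5))
V = -2*I*sqrt(5) (V = (3 - 2)*(-2*I*sqrt(5)) = 1*(-2*I*sqrt(5)) = -2*I*sqrt(5) ≈ -4.4721*I)
J(Q, C) = I*sqrt(5)/10 (J(Q, C) = 1/(-2*I*sqrt(5)) = I*sqrt(5)/10)
(-2950 + J(-34, 62))*(-820 - 3096) = (-2950 + I*sqrt(5)/10)*(-820 - 3096) = (-2950 + I*sqrt(5)/10)*(-3916) = 11552200 - 1958*I*sqrt(5)/5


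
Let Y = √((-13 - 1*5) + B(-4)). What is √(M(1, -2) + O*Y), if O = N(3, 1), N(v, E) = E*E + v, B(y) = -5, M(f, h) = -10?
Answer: √(-10 + 4*I*√23) ≈ 2.4118 + 3.977*I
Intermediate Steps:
N(v, E) = v + E² (N(v, E) = E² + v = v + E²)
O = 4 (O = 3 + 1² = 3 + 1 = 4)
Y = I*√23 (Y = √((-13 - 1*5) - 5) = √((-13 - 5) - 5) = √(-18 - 5) = √(-23) = I*√23 ≈ 4.7958*I)
√(M(1, -2) + O*Y) = √(-10 + 4*(I*√23)) = √(-10 + 4*I*√23)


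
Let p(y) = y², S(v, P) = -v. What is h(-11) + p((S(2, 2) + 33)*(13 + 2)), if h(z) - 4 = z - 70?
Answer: 216148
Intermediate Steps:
h(z) = -66 + z (h(z) = 4 + (z - 70) = 4 + (-70 + z) = -66 + z)
h(-11) + p((S(2, 2) + 33)*(13 + 2)) = (-66 - 11) + ((-1*2 + 33)*(13 + 2))² = -77 + ((-2 + 33)*15)² = -77 + (31*15)² = -77 + 465² = -77 + 216225 = 216148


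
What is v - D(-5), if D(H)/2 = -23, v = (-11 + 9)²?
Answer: 50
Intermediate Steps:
v = 4 (v = (-2)² = 4)
D(H) = -46 (D(H) = 2*(-23) = -46)
v - D(-5) = 4 - 1*(-46) = 4 + 46 = 50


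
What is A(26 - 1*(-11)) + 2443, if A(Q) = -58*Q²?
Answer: -76959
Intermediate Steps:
A(26 - 1*(-11)) + 2443 = -58*(26 - 1*(-11))² + 2443 = -58*(26 + 11)² + 2443 = -58*37² + 2443 = -58*1369 + 2443 = -79402 + 2443 = -76959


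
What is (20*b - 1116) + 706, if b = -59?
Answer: -1590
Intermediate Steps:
(20*b - 1116) + 706 = (20*(-59) - 1116) + 706 = (-1180 - 1116) + 706 = -2296 + 706 = -1590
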